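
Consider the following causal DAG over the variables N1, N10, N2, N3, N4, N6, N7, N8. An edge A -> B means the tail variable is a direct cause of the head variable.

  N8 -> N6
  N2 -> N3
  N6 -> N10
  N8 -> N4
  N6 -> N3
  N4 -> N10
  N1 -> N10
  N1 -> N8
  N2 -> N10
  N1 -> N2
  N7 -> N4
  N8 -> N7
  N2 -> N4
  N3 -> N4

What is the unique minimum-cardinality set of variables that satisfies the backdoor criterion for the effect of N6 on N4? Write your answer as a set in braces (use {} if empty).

{N8}

Variables eligible for adjustment (non-descendants of N6, excluding N6 and N4): {N1, N2, N7, N8}.
Backdoor paths from N6 to N4:
  P1: N6 <- N8 <- N1 -> N2 -> N3 -> N4
  P2: N6 <- N8 <- N1 -> N2 -> N4
  P3: N6 <- N8 <- N1 -> N2 -> N10 <- N4
  P4: N6 <- N8 <- N1 -> N10 <- N2 -> N3 -> N4
  P5: N6 <- N8 <- N1 -> N10 <- N2 -> N4
  P6: N6 <- N8 <- N1 -> N10 <- N4
  P7: N6 <- N8 -> N7 -> N4
  P8: N6 <- N8 -> N4
The empty set is not sufficient: P1 (N6 <- N8 <- N1 -> N2 -> N3 -> N4) has no collider blocking it and no conditioned non-collider, so it is open.
Try {N8}:
  P1: blocked at chain node N8 ∈ conditioning set.
  P2: blocked at chain node N8 ∈ conditioning set.
  P3: blocked at chain node N8 ∈ conditioning set.
  P4: blocked at chain node N8 ∈ conditioning set.
  P5: blocked at chain node N8 ∈ conditioning set.
  P6: blocked at chain node N8 ∈ conditioning set.
  P7: blocked at fork node N8 ∈ conditioning set.
  P8: blocked at fork node N8 ∈ conditioning set.
{N8} contains no descendant of N6 and blocks every backdoor path.
No other singleton works — e.g. {N1} leaves P7 open — so {N8} is the unique smallest valid adjustment set.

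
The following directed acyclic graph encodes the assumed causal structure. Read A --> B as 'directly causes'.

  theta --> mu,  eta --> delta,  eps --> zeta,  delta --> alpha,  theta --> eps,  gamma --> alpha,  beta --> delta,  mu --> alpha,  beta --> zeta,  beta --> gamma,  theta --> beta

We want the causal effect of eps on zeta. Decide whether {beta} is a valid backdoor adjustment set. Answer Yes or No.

Backdoor paths from eps to zeta (paths whose first edge points into eps):
  P1: eps <- theta -> beta -> zeta
  P2: eps <- theta -> mu -> alpha <- gamma <- beta -> zeta
  P3: eps <- theta -> mu -> alpha <- delta <- beta -> zeta
Condition 1 (no descendant of eps in the set): holds — descendants of eps are {zeta}; none are in {beta}.
Condition 2 (every backdoor path blocked by {beta}):
  P1: blocked at chain node beta ∈ conditioning set.
  P2: blocked at collider alpha (neither it nor any descendant is in the conditioning set).
  P3: blocked at collider alpha (neither it nor any descendant is in the conditioning set).
{beta} satisfies the backdoor criterion.

Yes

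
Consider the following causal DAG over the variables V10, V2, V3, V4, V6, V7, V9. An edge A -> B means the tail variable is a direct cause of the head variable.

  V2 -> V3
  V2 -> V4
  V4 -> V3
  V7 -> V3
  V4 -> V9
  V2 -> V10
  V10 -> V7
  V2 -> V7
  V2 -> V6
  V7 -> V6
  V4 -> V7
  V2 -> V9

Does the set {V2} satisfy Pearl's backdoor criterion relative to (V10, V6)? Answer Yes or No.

Yes

Backdoor paths from V10 to V6 (paths whose first edge points into V10):
  P1: V10 <- V2 -> V4 -> V7 -> V6
  P2: V10 <- V2 -> V4 -> V3 <- V7 -> V6
  P3: V10 <- V2 -> V7 -> V6
  P4: V10 <- V2 -> V6
  P5: V10 <- V2 -> V9 <- V4 -> V7 -> V6
  P6: V10 <- V2 -> V9 <- V4 -> V3 <- V7 -> V6
  P7: V10 <- V2 -> V3 <- V4 -> V7 -> V6
  P8: V10 <- V2 -> V3 <- V7 -> V6
Condition 1 (no descendant of V10 in the set): holds — descendants of V10 are {V3, V6, V7}; none are in {V2}.
Condition 2 (every backdoor path blocked by {V2}):
  P1: blocked at fork node V2 ∈ conditioning set.
  P2: blocked at fork node V2 ∈ conditioning set.
  P3: blocked at fork node V2 ∈ conditioning set.
  P4: blocked at fork node V2 ∈ conditioning set.
  P5: blocked at fork node V2 ∈ conditioning set.
  P6: blocked at fork node V2 ∈ conditioning set.
  P7: blocked at fork node V2 ∈ conditioning set.
  P8: blocked at fork node V2 ∈ conditioning set.
{V2} satisfies the backdoor criterion.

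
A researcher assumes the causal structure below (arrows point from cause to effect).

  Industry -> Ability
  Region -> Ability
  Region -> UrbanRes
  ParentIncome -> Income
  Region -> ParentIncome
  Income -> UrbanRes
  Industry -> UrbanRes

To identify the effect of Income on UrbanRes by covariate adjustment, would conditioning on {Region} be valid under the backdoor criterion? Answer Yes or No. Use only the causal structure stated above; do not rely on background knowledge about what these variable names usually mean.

Yes

Backdoor paths from Income to UrbanRes (paths whose first edge points into Income):
  P1: Income <- ParentIncome <- Region -> UrbanRes
  P2: Income <- ParentIncome <- Region -> Ability <- Industry -> UrbanRes
Condition 1 (no descendant of Income in the set): holds — descendants of Income are {UrbanRes}; none are in {Region}.
Condition 2 (every backdoor path blocked by {Region}):
  P1: blocked at fork node Region ∈ conditioning set.
  P2: blocked at fork node Region ∈ conditioning set.
{Region} satisfies the backdoor criterion.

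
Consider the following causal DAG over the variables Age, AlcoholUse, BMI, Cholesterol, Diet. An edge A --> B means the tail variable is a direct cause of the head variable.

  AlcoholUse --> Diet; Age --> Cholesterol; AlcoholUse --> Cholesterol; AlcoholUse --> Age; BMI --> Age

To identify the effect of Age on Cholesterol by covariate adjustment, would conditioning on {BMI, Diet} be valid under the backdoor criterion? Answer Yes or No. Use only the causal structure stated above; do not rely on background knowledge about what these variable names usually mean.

Backdoor paths from Age to Cholesterol (paths whose first edge points into Age):
  P1: Age <- AlcoholUse -> Cholesterol
Condition 1 (no descendant of Age in the set): holds — descendants of Age are {Cholesterol}; none are in {BMI, Diet}.
Condition 2 (every backdoor path blocked by {BMI, Diet}):
  P1: open — no interior node is in the conditioning set.
{BMI, Diet} does not satisfy the backdoor criterion.

No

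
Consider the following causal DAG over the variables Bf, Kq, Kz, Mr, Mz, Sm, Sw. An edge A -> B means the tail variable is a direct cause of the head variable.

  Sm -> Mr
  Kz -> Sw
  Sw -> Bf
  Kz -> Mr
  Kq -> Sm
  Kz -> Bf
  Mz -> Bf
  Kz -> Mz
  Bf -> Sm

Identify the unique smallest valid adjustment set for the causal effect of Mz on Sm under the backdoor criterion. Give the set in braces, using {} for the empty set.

{Kz}

Variables eligible for adjustment (non-descendants of Mz, excluding Mz and Sm): {Kq, Kz, Sw}.
Backdoor paths from Mz to Sm:
  P1: Mz <- Kz -> Sw -> Bf -> Sm
  P2: Mz <- Kz -> Bf -> Sm
  P3: Mz <- Kz -> Mr <- Sm
The empty set is not sufficient: P1 (Mz <- Kz -> Sw -> Bf -> Sm) has no collider blocking it and no conditioned non-collider, so it is open.
Try {Kz}:
  P1: blocked at fork node Kz ∈ conditioning set.
  P2: blocked at fork node Kz ∈ conditioning set.
  P3: blocked at fork node Kz ∈ conditioning set.
{Kz} contains no descendant of Mz and blocks every backdoor path.
No other singleton works — e.g. {Kq} leaves P1 open — so {Kz} is the unique smallest valid adjustment set.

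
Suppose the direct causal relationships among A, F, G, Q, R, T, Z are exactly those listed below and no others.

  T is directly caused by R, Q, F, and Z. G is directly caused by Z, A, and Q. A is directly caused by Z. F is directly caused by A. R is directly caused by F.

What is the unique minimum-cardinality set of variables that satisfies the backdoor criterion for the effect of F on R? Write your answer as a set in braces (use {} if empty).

{}

Variables eligible for adjustment (non-descendants of F, excluding F and R): {A, G, Q, Z}.
Backdoor paths from F to R:
  P1: F <- A <- Z -> G <- Q -> T <- R
  P2: F <- A <- Z -> T <- R
  P3: F <- A -> G <- Z -> T <- R
  P4: F <- A -> G <- Q -> T <- R
Each backdoor path contains an unconditioned collider, so every path is already blocked with the empty conditioning set:
  P1: blocked at collider G (neither it nor any descendant is in the conditioning set).
  P2: blocked at collider T (neither it nor any descendant is in the conditioning set).
  P3: blocked at collider G (neither it nor any descendant is in the conditioning set).
  P4: blocked at collider G (neither it nor any descendant is in the conditioning set).
The empty set is therefore the unique smallest valid set.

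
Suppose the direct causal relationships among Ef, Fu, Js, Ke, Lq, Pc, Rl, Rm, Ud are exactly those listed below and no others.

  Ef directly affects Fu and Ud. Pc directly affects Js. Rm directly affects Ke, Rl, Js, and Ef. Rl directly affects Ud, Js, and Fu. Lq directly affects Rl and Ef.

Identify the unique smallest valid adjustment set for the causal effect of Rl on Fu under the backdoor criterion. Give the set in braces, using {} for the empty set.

{Ef}

Variables eligible for adjustment (non-descendants of Rl, excluding Rl and Fu): {Ef, Ke, Lq, Pc, Rm}.
Backdoor paths from Rl to Fu:
  P1: Rl <- Lq -> Ef -> Fu
  P2: Rl <- Rm -> Ef -> Fu
The empty set is not sufficient: P1 (Rl <- Lq -> Ef -> Fu) has no collider blocking it and no conditioned non-collider, so it is open.
Try {Ef}:
  P1: blocked at chain node Ef ∈ conditioning set.
  P2: blocked at chain node Ef ∈ conditioning set.
{Ef} contains no descendant of Rl and blocks every backdoor path.
No other singleton works — e.g. {Lq} leaves P2 open — so {Ef} is the unique smallest valid adjustment set.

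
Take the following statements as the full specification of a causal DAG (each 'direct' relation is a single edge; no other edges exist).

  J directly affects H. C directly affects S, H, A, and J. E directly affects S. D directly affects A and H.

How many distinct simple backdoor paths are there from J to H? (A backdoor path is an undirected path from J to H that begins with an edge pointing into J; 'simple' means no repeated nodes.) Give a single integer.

2

A backdoor path from J to H is any simple undirected path whose first edge points into J (i.e. leaves J via a parent).
Parents of J: {C}.
Enumerating:
  P1: J <- C -> A <- D -> H
  P2: J <- C -> H
That exhausts the simple backdoor paths. Count: 2.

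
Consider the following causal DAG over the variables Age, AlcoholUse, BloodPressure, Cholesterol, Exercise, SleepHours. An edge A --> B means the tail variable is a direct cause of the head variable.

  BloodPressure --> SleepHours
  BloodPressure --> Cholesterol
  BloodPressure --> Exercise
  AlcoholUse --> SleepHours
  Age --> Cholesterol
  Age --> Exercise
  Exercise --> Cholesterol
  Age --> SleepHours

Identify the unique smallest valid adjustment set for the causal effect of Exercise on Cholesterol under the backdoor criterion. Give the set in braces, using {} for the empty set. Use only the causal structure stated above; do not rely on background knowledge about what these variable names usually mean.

Variables eligible for adjustment (non-descendants of Exercise, excluding Exercise and Cholesterol): {Age, AlcoholUse, BloodPressure, SleepHours}.
Backdoor paths from Exercise to Cholesterol:
  P1: Exercise <- BloodPressure -> Cholesterol
  P2: Exercise <- BloodPressure -> SleepHours <- Age -> Cholesterol
  P3: Exercise <- Age -> Cholesterol
  P4: Exercise <- Age -> SleepHours <- BloodPressure -> Cholesterol
The empty set is not sufficient: P1 (Exercise <- BloodPressure -> Cholesterol) has no collider blocking it and no conditioned non-collider, so it is open.
Try {Age, BloodPressure}:
  P1: blocked at fork node BloodPressure ∈ conditioning set.
  P2: blocked at fork node BloodPressure ∈ conditioning set.
  P3: blocked at fork node Age ∈ conditioning set.
  P4: blocked at fork node Age ∈ conditioning set.
{Age, BloodPressure} contains no descendant of Exercise and blocks every backdoor path.
Every element of {Age, BloodPressure} is needed (dropping Age leaves P3 open; dropping BloodPressure leaves P1 open), so no proper subset is valid.
Among all size-2 subsets of the eligible variables, only {Age, BloodPressure} blocks every backdoor path, so it is the unique smallest valid adjustment set.

{Age, BloodPressure}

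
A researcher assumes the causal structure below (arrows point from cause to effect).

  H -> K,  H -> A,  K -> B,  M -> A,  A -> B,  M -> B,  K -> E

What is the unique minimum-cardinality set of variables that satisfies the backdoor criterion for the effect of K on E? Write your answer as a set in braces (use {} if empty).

Variables eligible for adjustment (non-descendants of K, excluding K and E): {A, H, M}.
Backdoor paths from K to E:
  (none)
With no backdoor paths the empty set already satisfies the criterion, and it is trivially minimal.

{}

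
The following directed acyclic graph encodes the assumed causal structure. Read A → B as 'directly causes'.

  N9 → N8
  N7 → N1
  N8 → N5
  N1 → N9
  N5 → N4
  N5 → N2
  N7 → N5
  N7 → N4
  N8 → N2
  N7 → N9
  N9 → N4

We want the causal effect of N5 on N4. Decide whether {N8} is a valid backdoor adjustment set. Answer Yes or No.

Backdoor paths from N5 to N4 (paths whose first edge points into N5):
  P1: N5 <- N7 -> N1 -> N9 -> N4
  P2: N5 <- N7 -> N9 -> N4
  P3: N5 <- N7 -> N4
  P4: N5 <- N8 <- N9 <- N7 -> N4
  P5: N5 <- N8 <- N9 <- N1 <- N7 -> N4
  P6: N5 <- N8 <- N9 -> N4
Condition 1 (no descendant of N5 in the set): holds — descendants of N5 are {N2, N4}; none are in {N8}.
Condition 2 (every backdoor path blocked by {N8}):
  P1: open — no interior node is in the conditioning set.
  P2: open — no interior node is in the conditioning set.
  P3: open — no interior node is in the conditioning set.
  P4: blocked at chain node N8 ∈ conditioning set.
  P5: blocked at chain node N8 ∈ conditioning set.
  P6: blocked at chain node N8 ∈ conditioning set.
{N8} does not satisfy the backdoor criterion.

No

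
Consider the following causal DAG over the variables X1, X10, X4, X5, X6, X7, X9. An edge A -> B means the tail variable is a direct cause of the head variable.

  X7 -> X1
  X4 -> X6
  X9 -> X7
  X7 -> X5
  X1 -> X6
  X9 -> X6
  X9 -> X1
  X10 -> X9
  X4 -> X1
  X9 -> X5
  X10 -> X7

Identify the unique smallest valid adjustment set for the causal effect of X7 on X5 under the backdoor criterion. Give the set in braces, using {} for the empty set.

{X9}

Variables eligible for adjustment (non-descendants of X7, excluding X7 and X5): {X10, X4, X9}.
Backdoor paths from X7 to X5:
  P1: X7 <- X10 -> X9 -> X5
  P2: X7 <- X9 -> X5
The empty set is not sufficient: P1 (X7 <- X10 -> X9 -> X5) has no collider blocking it and no conditioned non-collider, so it is open.
Try {X9}:
  P1: blocked at chain node X9 ∈ conditioning set.
  P2: blocked at fork node X9 ∈ conditioning set.
{X9} contains no descendant of X7 and blocks every backdoor path.
No other singleton works — e.g. {X10} leaves P2 open — so {X9} is the unique smallest valid adjustment set.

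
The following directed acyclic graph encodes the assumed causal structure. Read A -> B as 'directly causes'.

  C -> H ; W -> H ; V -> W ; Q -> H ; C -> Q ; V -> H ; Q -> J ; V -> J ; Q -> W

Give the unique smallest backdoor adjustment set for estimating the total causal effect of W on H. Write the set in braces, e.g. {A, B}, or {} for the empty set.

Variables eligible for adjustment (non-descendants of W, excluding W and H): {C, J, Q, V}.
Backdoor paths from W to H:
  P1: W <- V -> J <- Q <- C -> H
  P2: W <- V -> J <- Q -> H
  P3: W <- V -> H
  P4: W <- Q <- C -> H
  P5: W <- Q -> J <- V -> H
  P6: W <- Q -> H
The empty set is not sufficient: P3 (W <- V -> H) has no collider blocking it and no conditioned non-collider, so it is open.
Try {Q, V}:
  P1: blocked at fork node V ∈ conditioning set.
  P2: blocked at fork node V ∈ conditioning set.
  P3: blocked at fork node V ∈ conditioning set.
  P4: blocked at chain node Q ∈ conditioning set.
  P5: blocked at fork node Q ∈ conditioning set.
  P6: blocked at fork node Q ∈ conditioning set.
{Q, V} contains no descendant of W and blocks every backdoor path.
Every element of {Q, V} is needed (dropping Q leaves P4 open; dropping V leaves P3 open), so no proper subset is valid.
Among all size-2 subsets of the eligible variables, only {Q, V} blocks every backdoor path, so it is the unique smallest valid adjustment set.

{Q, V}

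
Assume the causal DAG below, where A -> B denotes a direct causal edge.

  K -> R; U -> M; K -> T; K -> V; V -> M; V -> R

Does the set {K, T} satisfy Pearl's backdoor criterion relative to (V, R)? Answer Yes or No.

Yes

Backdoor paths from V to R (paths whose first edge points into V):
  P1: V <- K -> R
Condition 1 (no descendant of V in the set): holds — descendants of V are {M, R}; none are in {K, T}.
Condition 2 (every backdoor path blocked by {K, T}):
  P1: blocked at fork node K ∈ conditioning set.
{K, T} satisfies the backdoor criterion.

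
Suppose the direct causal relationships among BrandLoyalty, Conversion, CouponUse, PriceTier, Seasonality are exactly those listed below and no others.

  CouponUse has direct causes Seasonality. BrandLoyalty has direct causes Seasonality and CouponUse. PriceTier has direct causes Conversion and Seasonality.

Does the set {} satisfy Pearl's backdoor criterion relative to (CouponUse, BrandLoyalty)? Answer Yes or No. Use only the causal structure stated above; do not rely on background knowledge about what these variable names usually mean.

No

Backdoor paths from CouponUse to BrandLoyalty (paths whose first edge points into CouponUse):
  P1: CouponUse <- Seasonality -> BrandLoyalty
Condition 1 (no descendant of CouponUse in the set): holds — descendants of CouponUse are {BrandLoyalty}; none are in {}.
Condition 2 (every backdoor path blocked by {}):
  P1: open — no interior node is in the conditioning set.
{} does not satisfy the backdoor criterion.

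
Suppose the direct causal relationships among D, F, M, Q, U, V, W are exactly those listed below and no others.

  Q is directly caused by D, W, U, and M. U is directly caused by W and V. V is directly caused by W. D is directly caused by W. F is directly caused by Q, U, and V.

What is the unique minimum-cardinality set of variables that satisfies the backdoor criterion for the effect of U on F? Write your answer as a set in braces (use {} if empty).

{V, W}

Variables eligible for adjustment (non-descendants of U, excluding U and F): {D, M, V, W}.
Backdoor paths from U to F:
  P1: U <- W -> V -> F
  P2: U <- W -> D -> Q -> F
  P3: U <- W -> Q -> F
  P4: U <- V <- W -> D -> Q -> F
  P5: U <- V <- W -> Q -> F
  P6: U <- V -> F
The empty set is not sufficient: P1 (U <- W -> V -> F) has no collider blocking it and no conditioned non-collider, so it is open.
Try {V, W}:
  P1: blocked at fork node W ∈ conditioning set.
  P2: blocked at fork node W ∈ conditioning set.
  P3: blocked at fork node W ∈ conditioning set.
  P4: blocked at chain node V ∈ conditioning set.
  P5: blocked at chain node V ∈ conditioning set.
  P6: blocked at fork node V ∈ conditioning set.
{V, W} contains no descendant of U and blocks every backdoor path.
Every element of {V, W} is needed (dropping V leaves P6 open; dropping W leaves P2 open), so no proper subset is valid.
Among all size-2 subsets of the eligible variables, only {V, W} blocks every backdoor path, so it is the unique smallest valid adjustment set.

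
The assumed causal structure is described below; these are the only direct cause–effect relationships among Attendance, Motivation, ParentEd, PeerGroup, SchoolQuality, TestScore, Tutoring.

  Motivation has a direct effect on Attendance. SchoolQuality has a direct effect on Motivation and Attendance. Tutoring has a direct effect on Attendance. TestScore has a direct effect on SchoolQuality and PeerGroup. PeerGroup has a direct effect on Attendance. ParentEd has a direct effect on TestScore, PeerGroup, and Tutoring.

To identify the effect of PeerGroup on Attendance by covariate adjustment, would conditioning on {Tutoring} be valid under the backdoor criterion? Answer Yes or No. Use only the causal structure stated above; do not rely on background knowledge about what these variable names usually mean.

Backdoor paths from PeerGroup to Attendance (paths whose first edge points into PeerGroup):
  P1: PeerGroup <- ParentEd -> TestScore -> SchoolQuality -> Motivation -> Attendance
  P2: PeerGroup <- ParentEd -> TestScore -> SchoolQuality -> Attendance
  P3: PeerGroup <- ParentEd -> Tutoring -> Attendance
  P4: PeerGroup <- TestScore <- ParentEd -> Tutoring -> Attendance
  P5: PeerGroup <- TestScore -> SchoolQuality -> Motivation -> Attendance
  P6: PeerGroup <- TestScore -> SchoolQuality -> Attendance
Condition 1 (no descendant of PeerGroup in the set): holds — descendants of PeerGroup are {Attendance}; none are in {Tutoring}.
Condition 2 (every backdoor path blocked by {Tutoring}):
  P1: open — no interior node is in the conditioning set.
  P2: open — no interior node is in the conditioning set.
  P3: blocked at chain node Tutoring ∈ conditioning set.
  P4: blocked at chain node Tutoring ∈ conditioning set.
  P5: open — no interior node is in the conditioning set.
  P6: open — no interior node is in the conditioning set.
{Tutoring} does not satisfy the backdoor criterion.

No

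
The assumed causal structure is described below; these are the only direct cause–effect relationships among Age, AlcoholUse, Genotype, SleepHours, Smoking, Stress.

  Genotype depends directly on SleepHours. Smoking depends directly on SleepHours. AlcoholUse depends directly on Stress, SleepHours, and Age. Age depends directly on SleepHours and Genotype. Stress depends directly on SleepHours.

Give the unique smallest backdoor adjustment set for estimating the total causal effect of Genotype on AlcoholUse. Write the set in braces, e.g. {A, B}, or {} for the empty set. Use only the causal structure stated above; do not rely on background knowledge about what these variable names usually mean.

{SleepHours}

Variables eligible for adjustment (non-descendants of Genotype, excluding Genotype and AlcoholUse): {SleepHours, Smoking, Stress}.
Backdoor paths from Genotype to AlcoholUse:
  P1: Genotype <- SleepHours -> Age -> AlcoholUse
  P2: Genotype <- SleepHours -> Stress -> AlcoholUse
  P3: Genotype <- SleepHours -> AlcoholUse
The empty set is not sufficient: P1 (Genotype <- SleepHours -> Age -> AlcoholUse) has no collider blocking it and no conditioned non-collider, so it is open.
Try {SleepHours}:
  P1: blocked at fork node SleepHours ∈ conditioning set.
  P2: blocked at fork node SleepHours ∈ conditioning set.
  P3: blocked at fork node SleepHours ∈ conditioning set.
{SleepHours} contains no descendant of Genotype and blocks every backdoor path.
No other singleton works — e.g. {Smoking} leaves P1 open — so {SleepHours} is the unique smallest valid adjustment set.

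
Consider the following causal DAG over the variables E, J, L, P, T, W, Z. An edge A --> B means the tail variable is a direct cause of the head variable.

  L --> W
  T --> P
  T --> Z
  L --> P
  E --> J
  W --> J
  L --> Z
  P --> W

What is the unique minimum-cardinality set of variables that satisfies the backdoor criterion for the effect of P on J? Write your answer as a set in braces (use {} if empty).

Variables eligible for adjustment (non-descendants of P, excluding P and J): {E, L, T, Z}.
Backdoor paths from P to J:
  P1: P <- L -> W -> J
  P2: P <- T -> Z <- L -> W -> J
The empty set is not sufficient: P1 (P <- L -> W -> J) has no collider blocking it and no conditioned non-collider, so it is open.
Try {L}:
  P1: blocked at fork node L ∈ conditioning set.
  P2: blocked at collider Z (neither it nor any descendant is in the conditioning set).
{L} contains no descendant of P and blocks every backdoor path.
No other singleton works — e.g. {E} leaves P1 open — so {L} is the unique smallest valid adjustment set.

{L}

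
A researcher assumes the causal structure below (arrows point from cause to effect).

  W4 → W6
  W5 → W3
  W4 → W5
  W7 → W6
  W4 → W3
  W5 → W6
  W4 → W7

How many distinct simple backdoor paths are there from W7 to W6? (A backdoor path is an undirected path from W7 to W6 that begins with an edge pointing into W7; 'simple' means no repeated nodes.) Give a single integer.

3

A backdoor path from W7 to W6 is any simple undirected path whose first edge points into W7 (i.e. leaves W7 via a parent).
Parents of W7: {W4}.
Enumerating:
  P1: W7 <- W4 -> W5 -> W6
  P2: W7 <- W4 -> W3 <- W5 -> W6
  P3: W7 <- W4 -> W6
That exhausts the simple backdoor paths. Count: 3.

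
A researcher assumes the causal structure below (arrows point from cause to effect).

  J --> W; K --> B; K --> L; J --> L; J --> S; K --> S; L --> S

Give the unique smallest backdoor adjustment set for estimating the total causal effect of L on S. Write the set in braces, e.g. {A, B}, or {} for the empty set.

Variables eligible for adjustment (non-descendants of L, excluding L and S): {B, J, K, W}.
Backdoor paths from L to S:
  P1: L <- K -> S
  P2: L <- J -> S
The empty set is not sufficient: P1 (L <- K -> S) has no collider blocking it and no conditioned non-collider, so it is open.
Try {J, K}:
  P1: blocked at fork node K ∈ conditioning set.
  P2: blocked at fork node J ∈ conditioning set.
{J, K} contains no descendant of L and blocks every backdoor path.
Every element of {J, K} is needed (dropping J leaves P2 open; dropping K leaves P1 open), so no proper subset is valid.
Among all size-2 subsets of the eligible variables, only {J, K} blocks every backdoor path, so it is the unique smallest valid adjustment set.

{J, K}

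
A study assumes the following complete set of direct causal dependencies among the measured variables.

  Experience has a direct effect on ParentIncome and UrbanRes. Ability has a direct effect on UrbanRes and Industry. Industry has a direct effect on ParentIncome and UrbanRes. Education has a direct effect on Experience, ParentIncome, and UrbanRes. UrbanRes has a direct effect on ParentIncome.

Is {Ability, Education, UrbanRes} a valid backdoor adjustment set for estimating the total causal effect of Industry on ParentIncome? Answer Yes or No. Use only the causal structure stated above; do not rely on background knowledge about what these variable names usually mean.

No

Backdoor paths from Industry to ParentIncome (paths whose first edge points into Industry):
  P1: Industry <- Ability -> UrbanRes <- Education -> Experience -> ParentIncome
  P2: Industry <- Ability -> UrbanRes <- Education -> ParentIncome
  P3: Industry <- Ability -> UrbanRes <- Experience <- Education -> ParentIncome
  P4: Industry <- Ability -> UrbanRes <- Experience -> ParentIncome
  P5: Industry <- Ability -> UrbanRes -> ParentIncome
Condition 1 (no descendant of Industry in the set): FAILS — UrbanRes is a descendant of Industry.
Condition 2 (every backdoor path blocked by {Ability, Education, UrbanRes}):
  P1: blocked at fork node Ability ∈ conditioning set.
  P2: blocked at fork node Ability ∈ conditioning set.
  P3: blocked at fork node Ability ∈ conditioning set.
  P4: blocked at fork node Ability ∈ conditioning set.
  P5: blocked at fork node Ability ∈ conditioning set.
{Ability, Education, UrbanRes} does not satisfy the backdoor criterion.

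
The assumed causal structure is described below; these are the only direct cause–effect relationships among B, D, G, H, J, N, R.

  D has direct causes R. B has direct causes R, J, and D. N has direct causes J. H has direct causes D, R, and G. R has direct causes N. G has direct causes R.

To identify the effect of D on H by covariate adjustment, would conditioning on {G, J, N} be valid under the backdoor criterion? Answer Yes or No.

No

Backdoor paths from D to H (paths whose first edge points into D):
  P1: D <- R -> G -> H
  P2: D <- R -> H
Condition 1 (no descendant of D in the set): holds — descendants of D are {B, H}; none are in {G, J, N}.
Condition 2 (every backdoor path blocked by {G, J, N}):
  P1: blocked at chain node G ∈ conditioning set.
  P2: open — no interior node is in the conditioning set.
{G, J, N} does not satisfy the backdoor criterion.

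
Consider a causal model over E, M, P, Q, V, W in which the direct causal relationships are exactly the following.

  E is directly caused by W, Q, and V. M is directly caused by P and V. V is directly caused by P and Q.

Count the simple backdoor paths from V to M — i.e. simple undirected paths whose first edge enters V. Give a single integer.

A backdoor path from V to M is any simple undirected path whose first edge points into V (i.e. leaves V via a parent).
Parents of V: {P, Q}.
Enumerating:
  P1: V <- P -> M
That exhausts the simple backdoor paths. Count: 1.

1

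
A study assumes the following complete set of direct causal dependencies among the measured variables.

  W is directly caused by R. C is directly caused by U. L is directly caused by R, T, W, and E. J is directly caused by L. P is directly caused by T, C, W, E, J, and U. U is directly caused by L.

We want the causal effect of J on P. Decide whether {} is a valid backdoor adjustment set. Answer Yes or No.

Backdoor paths from J to P (paths whose first edge points into J):
  P1: J <- L <- E -> P
  P2: J <- L <- T -> P
  P3: J <- L <- R -> W -> P
  P4: J <- L <- W -> P
  P5: J <- L -> U -> C -> P
  P6: J <- L -> U -> P
Condition 1 (no descendant of J in the set): holds — descendants of J are {P}; none are in {}.
Condition 2 (every backdoor path blocked by {}):
  P1: open — no interior node is in the conditioning set.
  P2: open — no interior node is in the conditioning set.
  P3: open — no interior node is in the conditioning set.
  P4: open — no interior node is in the conditioning set.
  P5: open — no interior node is in the conditioning set.
  P6: open — no interior node is in the conditioning set.
{} does not satisfy the backdoor criterion.

No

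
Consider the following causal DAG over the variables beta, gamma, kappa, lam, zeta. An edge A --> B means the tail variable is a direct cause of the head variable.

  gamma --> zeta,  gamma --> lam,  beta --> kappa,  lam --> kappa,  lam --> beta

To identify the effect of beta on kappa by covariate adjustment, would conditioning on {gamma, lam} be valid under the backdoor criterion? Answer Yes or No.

Yes

Backdoor paths from beta to kappa (paths whose first edge points into beta):
  P1: beta <- lam -> kappa
Condition 1 (no descendant of beta in the set): holds — descendants of beta are {kappa}; none are in {gamma, lam}.
Condition 2 (every backdoor path blocked by {gamma, lam}):
  P1: blocked at fork node lam ∈ conditioning set.
{gamma, lam} satisfies the backdoor criterion.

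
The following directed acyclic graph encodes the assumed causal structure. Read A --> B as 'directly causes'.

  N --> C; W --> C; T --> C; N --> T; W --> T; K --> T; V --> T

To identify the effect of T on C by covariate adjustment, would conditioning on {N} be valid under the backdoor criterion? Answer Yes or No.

Backdoor paths from T to C (paths whose first edge points into T):
  P1: T <- N -> C
  P2: T <- W -> C
Condition 1 (no descendant of T in the set): holds — descendants of T are {C}; none are in {N}.
Condition 2 (every backdoor path blocked by {N}):
  P1: blocked at fork node N ∈ conditioning set.
  P2: open — no interior node is in the conditioning set.
{N} does not satisfy the backdoor criterion.

No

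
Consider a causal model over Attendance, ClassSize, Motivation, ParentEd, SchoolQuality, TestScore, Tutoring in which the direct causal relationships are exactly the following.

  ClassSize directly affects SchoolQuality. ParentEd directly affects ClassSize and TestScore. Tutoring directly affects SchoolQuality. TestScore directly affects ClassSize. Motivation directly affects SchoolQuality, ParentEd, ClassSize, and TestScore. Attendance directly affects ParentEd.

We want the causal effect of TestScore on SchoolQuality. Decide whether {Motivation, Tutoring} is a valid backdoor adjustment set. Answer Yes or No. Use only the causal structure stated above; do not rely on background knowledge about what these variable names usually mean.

Backdoor paths from TestScore to SchoolQuality (paths whose first edge points into TestScore):
  P1: TestScore <- Motivation -> ParentEd -> ClassSize -> SchoolQuality
  P2: TestScore <- Motivation -> ClassSize -> SchoolQuality
  P3: TestScore <- Motivation -> SchoolQuality
  P4: TestScore <- ParentEd <- Motivation -> ClassSize -> SchoolQuality
  P5: TestScore <- ParentEd <- Motivation -> SchoolQuality
  P6: TestScore <- ParentEd -> ClassSize <- Motivation -> SchoolQuality
  P7: TestScore <- ParentEd -> ClassSize -> SchoolQuality
Condition 1 (no descendant of TestScore in the set): holds — descendants of TestScore are {ClassSize, SchoolQuality}; none are in {Motivation, Tutoring}.
Condition 2 (every backdoor path blocked by {Motivation, Tutoring}):
  P1: blocked at fork node Motivation ∈ conditioning set.
  P2: blocked at fork node Motivation ∈ conditioning set.
  P3: blocked at fork node Motivation ∈ conditioning set.
  P4: blocked at fork node Motivation ∈ conditioning set.
  P5: blocked at fork node Motivation ∈ conditioning set.
  P6: blocked at collider ClassSize (neither it nor any descendant is in the conditioning set).
  P7: open — no interior node is in the conditioning set.
{Motivation, Tutoring} does not satisfy the backdoor criterion.

No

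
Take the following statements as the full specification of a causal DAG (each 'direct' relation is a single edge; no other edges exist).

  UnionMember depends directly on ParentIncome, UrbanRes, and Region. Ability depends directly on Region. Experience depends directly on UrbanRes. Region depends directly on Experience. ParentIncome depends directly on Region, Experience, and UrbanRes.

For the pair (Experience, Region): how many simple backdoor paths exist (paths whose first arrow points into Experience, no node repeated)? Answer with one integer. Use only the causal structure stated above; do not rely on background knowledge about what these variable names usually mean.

A backdoor path from Experience to Region is any simple undirected path whose first edge points into Experience (i.e. leaves Experience via a parent).
Parents of Experience: {UrbanRes}.
Enumerating:
  P1: Experience <- UrbanRes -> ParentIncome <- Region
  P2: Experience <- UrbanRes -> ParentIncome -> UnionMember <- Region
  P3: Experience <- UrbanRes -> UnionMember <- Region
  P4: Experience <- UrbanRes -> UnionMember <- ParentIncome <- Region
That exhausts the simple backdoor paths. Count: 4.

4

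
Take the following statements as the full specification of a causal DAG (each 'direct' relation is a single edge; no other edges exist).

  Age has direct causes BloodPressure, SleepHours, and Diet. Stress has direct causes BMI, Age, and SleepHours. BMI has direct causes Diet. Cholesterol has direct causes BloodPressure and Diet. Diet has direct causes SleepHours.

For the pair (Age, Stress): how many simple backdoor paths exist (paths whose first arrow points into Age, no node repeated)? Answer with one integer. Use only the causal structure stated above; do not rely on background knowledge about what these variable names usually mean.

A backdoor path from Age to Stress is any simple undirected path whose first edge points into Age (i.e. leaves Age via a parent).
Parents of Age: {BloodPressure, Diet, SleepHours}.
Enumerating:
  P1: Age <- SleepHours -> Diet -> BMI -> Stress
  P2: Age <- SleepHours -> Stress
  P3: Age <- BloodPressure -> Cholesterol <- Diet <- SleepHours -> Stress
  P4: Age <- BloodPressure -> Cholesterol <- Diet -> BMI -> Stress
  P5: Age <- Diet <- SleepHours -> Stress
  P6: Age <- Diet -> BMI -> Stress
That exhausts the simple backdoor paths. Count: 6.

6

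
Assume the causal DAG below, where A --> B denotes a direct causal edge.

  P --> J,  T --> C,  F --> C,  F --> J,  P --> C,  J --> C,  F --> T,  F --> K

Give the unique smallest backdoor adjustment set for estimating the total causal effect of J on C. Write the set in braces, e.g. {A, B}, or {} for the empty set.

Variables eligible for adjustment (non-descendants of J, excluding J and C): {F, K, P, T}.
Backdoor paths from J to C:
  P1: J <- P -> C
  P2: J <- F -> T -> C
  P3: J <- F -> C
The empty set is not sufficient: P1 (J <- P -> C) has no collider blocking it and no conditioned non-collider, so it is open.
Try {F, P}:
  P1: blocked at fork node P ∈ conditioning set.
  P2: blocked at fork node F ∈ conditioning set.
  P3: blocked at fork node F ∈ conditioning set.
{F, P} contains no descendant of J and blocks every backdoor path.
Every element of {F, P} is needed (dropping F leaves P2 open; dropping P leaves P1 open), so no proper subset is valid.
Among all size-2 subsets of the eligible variables, only {F, P} blocks every backdoor path, so it is the unique smallest valid adjustment set.

{F, P}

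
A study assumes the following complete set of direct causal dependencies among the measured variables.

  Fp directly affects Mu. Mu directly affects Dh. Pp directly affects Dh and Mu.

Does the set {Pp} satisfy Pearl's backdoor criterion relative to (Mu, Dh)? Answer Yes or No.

Backdoor paths from Mu to Dh (paths whose first edge points into Mu):
  P1: Mu <- Pp -> Dh
Condition 1 (no descendant of Mu in the set): holds — descendants of Mu are {Dh}; none are in {Pp}.
Condition 2 (every backdoor path blocked by {Pp}):
  P1: blocked at fork node Pp ∈ conditioning set.
{Pp} satisfies the backdoor criterion.

Yes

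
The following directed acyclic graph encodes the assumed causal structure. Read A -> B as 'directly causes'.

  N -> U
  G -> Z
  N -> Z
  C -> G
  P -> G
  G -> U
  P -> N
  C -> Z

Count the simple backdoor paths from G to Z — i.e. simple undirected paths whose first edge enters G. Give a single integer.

2

A backdoor path from G to Z is any simple undirected path whose first edge points into G (i.e. leaves G via a parent).
Parents of G: {C, P}.
Enumerating:
  P1: G <- P -> N -> Z
  P2: G <- C -> Z
That exhausts the simple backdoor paths. Count: 2.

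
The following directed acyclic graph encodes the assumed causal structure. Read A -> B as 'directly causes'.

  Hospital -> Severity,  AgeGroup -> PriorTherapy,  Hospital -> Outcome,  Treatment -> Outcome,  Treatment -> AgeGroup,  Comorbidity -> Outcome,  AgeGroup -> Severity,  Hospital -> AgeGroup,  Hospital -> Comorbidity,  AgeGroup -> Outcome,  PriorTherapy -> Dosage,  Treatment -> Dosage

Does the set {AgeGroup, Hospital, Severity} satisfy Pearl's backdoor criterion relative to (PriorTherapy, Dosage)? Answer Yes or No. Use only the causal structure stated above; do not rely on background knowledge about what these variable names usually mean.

Yes

Backdoor paths from PriorTherapy to Dosage (paths whose first edge points into PriorTherapy):
  P1: PriorTherapy <- AgeGroup <- Treatment -> Dosage
  P2: PriorTherapy <- AgeGroup <- Hospital -> Comorbidity -> Outcome <- Treatment -> Dosage
  P3: PriorTherapy <- AgeGroup <- Hospital -> Outcome <- Treatment -> Dosage
  P4: PriorTherapy <- AgeGroup -> Severity <- Hospital -> Comorbidity -> Outcome <- Treatment -> Dosage
  P5: PriorTherapy <- AgeGroup -> Severity <- Hospital -> Outcome <- Treatment -> Dosage
  P6: PriorTherapy <- AgeGroup -> Outcome <- Treatment -> Dosage
Condition 1 (no descendant of PriorTherapy in the set): holds — descendants of PriorTherapy are {Dosage}; none are in {AgeGroup, Hospital, Severity}.
Condition 2 (every backdoor path blocked by {AgeGroup, Hospital, Severity}):
  P1: blocked at chain node AgeGroup ∈ conditioning set.
  P2: blocked at chain node AgeGroup ∈ conditioning set.
  P3: blocked at chain node AgeGroup ∈ conditioning set.
  P4: blocked at fork node AgeGroup ∈ conditioning set.
  P5: blocked at fork node AgeGroup ∈ conditioning set.
  P6: blocked at fork node AgeGroup ∈ conditioning set.
{AgeGroup, Hospital, Severity} satisfies the backdoor criterion.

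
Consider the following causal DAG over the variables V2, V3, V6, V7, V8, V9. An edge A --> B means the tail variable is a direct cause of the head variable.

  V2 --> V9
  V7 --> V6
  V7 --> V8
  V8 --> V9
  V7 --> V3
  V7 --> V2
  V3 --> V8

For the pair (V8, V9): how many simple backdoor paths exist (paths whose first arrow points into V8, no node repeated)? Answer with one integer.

2

A backdoor path from V8 to V9 is any simple undirected path whose first edge points into V8 (i.e. leaves V8 via a parent).
Parents of V8: {V3, V7}.
Enumerating:
  P1: V8 <- V7 -> V2 -> V9
  P2: V8 <- V3 <- V7 -> V2 -> V9
That exhausts the simple backdoor paths. Count: 2.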